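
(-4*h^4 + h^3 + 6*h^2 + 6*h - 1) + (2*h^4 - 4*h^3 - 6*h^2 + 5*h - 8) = -2*h^4 - 3*h^3 + 11*h - 9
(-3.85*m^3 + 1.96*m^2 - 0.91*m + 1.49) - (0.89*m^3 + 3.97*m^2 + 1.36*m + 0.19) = -4.74*m^3 - 2.01*m^2 - 2.27*m + 1.3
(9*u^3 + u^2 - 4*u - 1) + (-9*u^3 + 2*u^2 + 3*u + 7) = 3*u^2 - u + 6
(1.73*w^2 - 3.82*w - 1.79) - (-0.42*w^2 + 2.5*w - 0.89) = 2.15*w^2 - 6.32*w - 0.9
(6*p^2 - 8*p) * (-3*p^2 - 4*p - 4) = -18*p^4 + 8*p^2 + 32*p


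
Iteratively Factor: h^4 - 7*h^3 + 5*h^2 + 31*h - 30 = (h - 1)*(h^3 - 6*h^2 - h + 30) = (h - 1)*(h + 2)*(h^2 - 8*h + 15) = (h - 5)*(h - 1)*(h + 2)*(h - 3)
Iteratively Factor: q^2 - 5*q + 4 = (q - 4)*(q - 1)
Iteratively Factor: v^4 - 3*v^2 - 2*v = (v + 1)*(v^3 - v^2 - 2*v) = (v - 2)*(v + 1)*(v^2 + v) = v*(v - 2)*(v + 1)*(v + 1)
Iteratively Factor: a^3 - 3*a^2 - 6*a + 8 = (a + 2)*(a^2 - 5*a + 4) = (a - 4)*(a + 2)*(a - 1)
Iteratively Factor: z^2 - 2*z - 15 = (z + 3)*(z - 5)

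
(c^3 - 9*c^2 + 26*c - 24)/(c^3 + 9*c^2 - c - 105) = (c^2 - 6*c + 8)/(c^2 + 12*c + 35)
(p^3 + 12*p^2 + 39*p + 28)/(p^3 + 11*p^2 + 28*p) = (p + 1)/p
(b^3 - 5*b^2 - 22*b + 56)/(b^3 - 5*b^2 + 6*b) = (b^2 - 3*b - 28)/(b*(b - 3))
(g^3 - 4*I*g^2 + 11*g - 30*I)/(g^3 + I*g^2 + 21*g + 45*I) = (g - 2*I)/(g + 3*I)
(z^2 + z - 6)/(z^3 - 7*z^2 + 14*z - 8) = (z + 3)/(z^2 - 5*z + 4)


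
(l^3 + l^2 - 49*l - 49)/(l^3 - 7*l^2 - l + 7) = (l + 7)/(l - 1)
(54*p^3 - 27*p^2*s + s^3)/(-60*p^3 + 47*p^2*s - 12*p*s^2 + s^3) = (-18*p^2 + 3*p*s + s^2)/(20*p^2 - 9*p*s + s^2)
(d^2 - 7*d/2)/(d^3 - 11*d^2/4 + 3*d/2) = 2*(2*d - 7)/(4*d^2 - 11*d + 6)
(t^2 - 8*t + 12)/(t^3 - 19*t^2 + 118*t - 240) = (t - 2)/(t^2 - 13*t + 40)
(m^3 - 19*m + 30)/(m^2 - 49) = (m^3 - 19*m + 30)/(m^2 - 49)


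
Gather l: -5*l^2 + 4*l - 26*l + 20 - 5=-5*l^2 - 22*l + 15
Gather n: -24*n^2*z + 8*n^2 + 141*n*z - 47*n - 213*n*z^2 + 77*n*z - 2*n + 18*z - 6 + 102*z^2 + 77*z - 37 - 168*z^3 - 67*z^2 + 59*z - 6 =n^2*(8 - 24*z) + n*(-213*z^2 + 218*z - 49) - 168*z^3 + 35*z^2 + 154*z - 49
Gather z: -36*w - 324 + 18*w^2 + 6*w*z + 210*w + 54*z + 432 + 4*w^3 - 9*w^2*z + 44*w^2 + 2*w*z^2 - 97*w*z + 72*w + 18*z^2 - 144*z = 4*w^3 + 62*w^2 + 246*w + z^2*(2*w + 18) + z*(-9*w^2 - 91*w - 90) + 108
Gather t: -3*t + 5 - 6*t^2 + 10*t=-6*t^2 + 7*t + 5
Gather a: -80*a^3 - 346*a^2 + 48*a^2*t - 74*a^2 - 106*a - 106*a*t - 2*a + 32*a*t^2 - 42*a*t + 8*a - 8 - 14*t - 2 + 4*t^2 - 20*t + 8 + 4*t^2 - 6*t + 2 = -80*a^3 + a^2*(48*t - 420) + a*(32*t^2 - 148*t - 100) + 8*t^2 - 40*t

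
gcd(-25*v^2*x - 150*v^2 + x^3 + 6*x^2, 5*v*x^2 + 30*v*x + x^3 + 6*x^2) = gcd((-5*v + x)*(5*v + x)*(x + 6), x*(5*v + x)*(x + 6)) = 5*v*x + 30*v + x^2 + 6*x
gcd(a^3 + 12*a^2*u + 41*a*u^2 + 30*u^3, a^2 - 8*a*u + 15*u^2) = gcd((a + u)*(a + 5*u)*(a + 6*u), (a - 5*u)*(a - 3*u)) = 1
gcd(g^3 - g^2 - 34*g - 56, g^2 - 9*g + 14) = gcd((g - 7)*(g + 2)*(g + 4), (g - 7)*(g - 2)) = g - 7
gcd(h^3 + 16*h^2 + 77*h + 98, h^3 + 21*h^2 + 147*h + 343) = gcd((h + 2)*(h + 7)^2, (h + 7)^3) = h^2 + 14*h + 49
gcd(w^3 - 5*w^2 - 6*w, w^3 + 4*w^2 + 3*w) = w^2 + w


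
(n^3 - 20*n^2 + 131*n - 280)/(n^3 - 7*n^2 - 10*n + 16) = (n^2 - 12*n + 35)/(n^2 + n - 2)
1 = 1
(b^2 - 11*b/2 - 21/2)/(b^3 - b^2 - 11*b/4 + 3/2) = 2*(b - 7)/(2*b^2 - 5*b + 2)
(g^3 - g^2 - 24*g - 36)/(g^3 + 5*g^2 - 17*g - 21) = (g^3 - g^2 - 24*g - 36)/(g^3 + 5*g^2 - 17*g - 21)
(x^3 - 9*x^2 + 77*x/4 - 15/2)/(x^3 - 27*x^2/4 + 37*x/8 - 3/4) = 2*(2*x - 5)/(4*x - 1)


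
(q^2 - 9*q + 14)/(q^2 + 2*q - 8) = (q - 7)/(q + 4)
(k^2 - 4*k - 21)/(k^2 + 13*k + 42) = (k^2 - 4*k - 21)/(k^2 + 13*k + 42)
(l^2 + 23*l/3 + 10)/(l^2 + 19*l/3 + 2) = (3*l + 5)/(3*l + 1)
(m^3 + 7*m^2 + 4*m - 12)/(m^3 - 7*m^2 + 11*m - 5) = (m^2 + 8*m + 12)/(m^2 - 6*m + 5)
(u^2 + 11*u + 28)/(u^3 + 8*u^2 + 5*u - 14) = (u + 4)/(u^2 + u - 2)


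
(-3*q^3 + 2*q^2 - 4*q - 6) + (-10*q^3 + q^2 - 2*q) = -13*q^3 + 3*q^2 - 6*q - 6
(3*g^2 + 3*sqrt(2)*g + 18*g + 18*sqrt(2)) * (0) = 0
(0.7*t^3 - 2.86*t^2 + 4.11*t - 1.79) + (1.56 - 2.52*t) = 0.7*t^3 - 2.86*t^2 + 1.59*t - 0.23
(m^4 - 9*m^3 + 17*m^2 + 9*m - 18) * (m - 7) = m^5 - 16*m^4 + 80*m^3 - 110*m^2 - 81*m + 126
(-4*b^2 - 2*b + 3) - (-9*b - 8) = -4*b^2 + 7*b + 11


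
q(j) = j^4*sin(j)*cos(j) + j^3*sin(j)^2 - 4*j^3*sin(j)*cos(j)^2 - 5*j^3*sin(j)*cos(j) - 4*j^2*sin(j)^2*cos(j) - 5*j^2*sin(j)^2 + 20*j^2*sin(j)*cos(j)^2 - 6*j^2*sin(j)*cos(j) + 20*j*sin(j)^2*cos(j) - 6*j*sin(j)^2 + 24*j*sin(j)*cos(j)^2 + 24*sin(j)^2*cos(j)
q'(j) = -j^4*sin(j)^2 + j^4*cos(j)^2 + 8*j^3*sin(j)^2*cos(j) + 5*j^3*sin(j)^2 + 6*j^3*sin(j)*cos(j) - 4*j^3*cos(j)^3 - 5*j^3*cos(j)^2 + 4*j^2*sin(j)^3 - 40*j^2*sin(j)^2*cos(j) + 9*j^2*sin(j)^2 - 20*j^2*sin(j)*cos(j)^2 - 25*j^2*sin(j)*cos(j) + 20*j^2*cos(j)^3 - 6*j^2*cos(j)^2 - 20*j*sin(j)^3 - 56*j*sin(j)^2*cos(j) - 10*j*sin(j)^2 + 80*j*sin(j)*cos(j)^2 - 24*j*sin(j)*cos(j) + 24*j*cos(j)^3 - 24*sin(j)^3 + 20*sin(j)^2*cos(j) - 6*sin(j)^2 + 72*sin(j)*cos(j)^2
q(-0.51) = 5.81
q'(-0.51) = -7.36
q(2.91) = 49.10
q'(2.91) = -148.39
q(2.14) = 13.64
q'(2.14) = 132.29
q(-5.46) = 913.26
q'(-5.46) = -1521.27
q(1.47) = -13.58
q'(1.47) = -52.24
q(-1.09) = -2.31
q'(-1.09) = 25.16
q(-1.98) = -0.36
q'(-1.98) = -9.51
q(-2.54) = -8.62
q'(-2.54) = 25.83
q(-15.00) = 24571.81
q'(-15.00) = 3288.85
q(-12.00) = 15664.79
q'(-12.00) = 5860.93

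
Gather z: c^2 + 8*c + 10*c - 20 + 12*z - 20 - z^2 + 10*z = c^2 + 18*c - z^2 + 22*z - 40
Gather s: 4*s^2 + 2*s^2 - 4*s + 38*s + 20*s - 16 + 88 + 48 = 6*s^2 + 54*s + 120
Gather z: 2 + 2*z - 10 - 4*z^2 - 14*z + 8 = -4*z^2 - 12*z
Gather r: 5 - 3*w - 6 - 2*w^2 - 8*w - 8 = -2*w^2 - 11*w - 9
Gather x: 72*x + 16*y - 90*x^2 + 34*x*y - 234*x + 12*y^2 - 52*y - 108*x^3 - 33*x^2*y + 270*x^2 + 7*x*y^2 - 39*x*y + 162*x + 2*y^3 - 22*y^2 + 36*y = -108*x^3 + x^2*(180 - 33*y) + x*(7*y^2 - 5*y) + 2*y^3 - 10*y^2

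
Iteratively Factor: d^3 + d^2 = (d + 1)*(d^2) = d*(d + 1)*(d)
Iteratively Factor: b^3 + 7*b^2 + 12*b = (b + 3)*(b^2 + 4*b) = b*(b + 3)*(b + 4)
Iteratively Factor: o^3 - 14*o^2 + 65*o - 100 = (o - 5)*(o^2 - 9*o + 20) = (o - 5)^2*(o - 4)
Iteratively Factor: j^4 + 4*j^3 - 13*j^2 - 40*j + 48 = (j - 3)*(j^3 + 7*j^2 + 8*j - 16) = (j - 3)*(j - 1)*(j^2 + 8*j + 16) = (j - 3)*(j - 1)*(j + 4)*(j + 4)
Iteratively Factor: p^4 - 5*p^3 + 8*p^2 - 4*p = (p - 2)*(p^3 - 3*p^2 + 2*p) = (p - 2)^2*(p^2 - p) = (p - 2)^2*(p - 1)*(p)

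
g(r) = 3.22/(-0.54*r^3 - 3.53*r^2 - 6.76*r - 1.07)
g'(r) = 3.22*(1.62*r^2 + 7.06*r + 6.76)/(-0.54*r^3 - 3.53*r^2 - 6.76*r - 1.07)^2 = (5.2164*r^2 + 22.7332*r + 21.7672)/(0.54*r^3 + 3.53*r^2 + 6.76*r + 1.07)^2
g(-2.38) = 1.40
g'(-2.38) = -0.53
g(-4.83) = 0.32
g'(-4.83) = 0.33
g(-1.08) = 1.15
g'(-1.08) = 0.42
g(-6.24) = 0.09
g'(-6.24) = 0.07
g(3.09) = -0.04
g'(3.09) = 0.03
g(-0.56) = 1.89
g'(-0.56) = 3.68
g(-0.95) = 1.22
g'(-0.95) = 0.71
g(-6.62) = 0.07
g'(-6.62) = 0.05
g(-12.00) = 0.01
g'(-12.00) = 0.00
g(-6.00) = 0.11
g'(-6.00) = 0.09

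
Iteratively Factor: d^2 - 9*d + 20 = (d - 5)*(d - 4)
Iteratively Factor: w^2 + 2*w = (w + 2)*(w)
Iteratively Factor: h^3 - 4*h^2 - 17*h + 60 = (h - 5)*(h^2 + h - 12) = (h - 5)*(h - 3)*(h + 4)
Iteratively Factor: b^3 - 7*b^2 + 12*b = (b - 3)*(b^2 - 4*b) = b*(b - 3)*(b - 4)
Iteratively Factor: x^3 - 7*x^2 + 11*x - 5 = (x - 5)*(x^2 - 2*x + 1) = (x - 5)*(x - 1)*(x - 1)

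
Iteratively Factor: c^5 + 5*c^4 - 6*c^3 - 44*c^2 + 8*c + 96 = (c - 2)*(c^4 + 7*c^3 + 8*c^2 - 28*c - 48) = (c - 2)^2*(c^3 + 9*c^2 + 26*c + 24) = (c - 2)^2*(c + 2)*(c^2 + 7*c + 12) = (c - 2)^2*(c + 2)*(c + 4)*(c + 3)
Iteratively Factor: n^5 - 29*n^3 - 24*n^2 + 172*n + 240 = (n - 5)*(n^4 + 5*n^3 - 4*n^2 - 44*n - 48) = (n - 5)*(n - 3)*(n^3 + 8*n^2 + 20*n + 16) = (n - 5)*(n - 3)*(n + 4)*(n^2 + 4*n + 4) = (n - 5)*(n - 3)*(n + 2)*(n + 4)*(n + 2)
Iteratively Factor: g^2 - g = (g)*(g - 1)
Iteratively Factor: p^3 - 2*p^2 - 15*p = (p - 5)*(p^2 + 3*p) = p*(p - 5)*(p + 3)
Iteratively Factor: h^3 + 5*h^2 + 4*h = (h + 1)*(h^2 + 4*h) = h*(h + 1)*(h + 4)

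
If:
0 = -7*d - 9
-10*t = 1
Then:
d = -9/7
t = -1/10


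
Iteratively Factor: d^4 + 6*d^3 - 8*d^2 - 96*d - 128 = (d + 4)*(d^3 + 2*d^2 - 16*d - 32) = (d + 2)*(d + 4)*(d^2 - 16) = (d - 4)*(d + 2)*(d + 4)*(d + 4)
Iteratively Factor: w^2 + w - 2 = (w + 2)*(w - 1)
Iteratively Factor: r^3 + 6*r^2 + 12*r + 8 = (r + 2)*(r^2 + 4*r + 4) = (r + 2)^2*(r + 2)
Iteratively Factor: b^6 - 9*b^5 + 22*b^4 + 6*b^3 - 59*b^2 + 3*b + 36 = (b - 3)*(b^5 - 6*b^4 + 4*b^3 + 18*b^2 - 5*b - 12) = (b - 3)*(b + 1)*(b^4 - 7*b^3 + 11*b^2 + 7*b - 12) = (b - 4)*(b - 3)*(b + 1)*(b^3 - 3*b^2 - b + 3) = (b - 4)*(b - 3)*(b + 1)^2*(b^2 - 4*b + 3) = (b - 4)*(b - 3)^2*(b + 1)^2*(b - 1)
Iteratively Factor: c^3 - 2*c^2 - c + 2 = (c - 1)*(c^2 - c - 2) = (c - 1)*(c + 1)*(c - 2)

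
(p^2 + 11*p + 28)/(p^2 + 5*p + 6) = (p^2 + 11*p + 28)/(p^2 + 5*p + 6)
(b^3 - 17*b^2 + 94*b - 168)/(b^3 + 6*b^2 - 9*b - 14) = (b^3 - 17*b^2 + 94*b - 168)/(b^3 + 6*b^2 - 9*b - 14)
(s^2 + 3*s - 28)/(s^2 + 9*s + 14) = (s - 4)/(s + 2)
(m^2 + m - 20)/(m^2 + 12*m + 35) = (m - 4)/(m + 7)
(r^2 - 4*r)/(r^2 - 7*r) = (r - 4)/(r - 7)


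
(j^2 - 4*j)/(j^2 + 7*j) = (j - 4)/(j + 7)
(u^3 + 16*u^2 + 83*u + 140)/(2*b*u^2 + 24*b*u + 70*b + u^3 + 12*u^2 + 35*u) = (u + 4)/(2*b + u)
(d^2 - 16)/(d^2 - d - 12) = (d + 4)/(d + 3)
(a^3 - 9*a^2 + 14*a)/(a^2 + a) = (a^2 - 9*a + 14)/(a + 1)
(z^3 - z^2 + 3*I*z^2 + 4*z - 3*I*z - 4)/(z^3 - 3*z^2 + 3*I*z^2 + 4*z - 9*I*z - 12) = (z - 1)/(z - 3)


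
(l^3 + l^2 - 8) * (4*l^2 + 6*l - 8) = 4*l^5 + 10*l^4 - 2*l^3 - 40*l^2 - 48*l + 64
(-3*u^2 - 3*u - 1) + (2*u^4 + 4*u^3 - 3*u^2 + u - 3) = 2*u^4 + 4*u^3 - 6*u^2 - 2*u - 4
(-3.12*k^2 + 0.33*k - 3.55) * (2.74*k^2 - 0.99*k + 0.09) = -8.5488*k^4 + 3.993*k^3 - 10.3345*k^2 + 3.5442*k - 0.3195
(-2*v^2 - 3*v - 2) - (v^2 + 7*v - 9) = -3*v^2 - 10*v + 7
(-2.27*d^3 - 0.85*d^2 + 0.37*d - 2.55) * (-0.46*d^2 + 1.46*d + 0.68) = 1.0442*d^5 - 2.9232*d^4 - 2.9548*d^3 + 1.1352*d^2 - 3.4714*d - 1.734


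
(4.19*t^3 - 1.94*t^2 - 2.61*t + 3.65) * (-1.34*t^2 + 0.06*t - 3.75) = -5.6146*t^5 + 2.851*t^4 - 12.3315*t^3 + 2.2274*t^2 + 10.0065*t - 13.6875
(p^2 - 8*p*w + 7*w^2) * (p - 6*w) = p^3 - 14*p^2*w + 55*p*w^2 - 42*w^3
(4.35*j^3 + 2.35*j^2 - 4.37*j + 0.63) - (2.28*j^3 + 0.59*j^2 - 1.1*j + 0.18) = 2.07*j^3 + 1.76*j^2 - 3.27*j + 0.45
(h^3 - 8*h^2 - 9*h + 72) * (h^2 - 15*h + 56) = h^5 - 23*h^4 + 167*h^3 - 241*h^2 - 1584*h + 4032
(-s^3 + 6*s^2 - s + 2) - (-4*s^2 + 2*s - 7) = -s^3 + 10*s^2 - 3*s + 9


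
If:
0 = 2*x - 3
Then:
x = 3/2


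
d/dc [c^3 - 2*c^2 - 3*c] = 3*c^2 - 4*c - 3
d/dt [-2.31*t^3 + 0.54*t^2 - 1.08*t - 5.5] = -6.93*t^2 + 1.08*t - 1.08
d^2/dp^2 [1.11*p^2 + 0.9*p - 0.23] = 2.22000000000000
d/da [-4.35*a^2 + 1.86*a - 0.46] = 1.86 - 8.7*a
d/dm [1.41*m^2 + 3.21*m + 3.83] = 2.82*m + 3.21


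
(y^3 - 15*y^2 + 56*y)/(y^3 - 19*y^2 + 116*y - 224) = y/(y - 4)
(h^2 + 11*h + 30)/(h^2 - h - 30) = (h + 6)/(h - 6)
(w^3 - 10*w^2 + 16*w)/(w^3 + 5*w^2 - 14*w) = (w - 8)/(w + 7)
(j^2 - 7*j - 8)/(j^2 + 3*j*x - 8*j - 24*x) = (j + 1)/(j + 3*x)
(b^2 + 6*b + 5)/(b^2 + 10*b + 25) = (b + 1)/(b + 5)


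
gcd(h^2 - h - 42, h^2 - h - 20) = 1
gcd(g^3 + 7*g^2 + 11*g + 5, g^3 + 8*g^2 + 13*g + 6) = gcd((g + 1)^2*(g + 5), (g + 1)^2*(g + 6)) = g^2 + 2*g + 1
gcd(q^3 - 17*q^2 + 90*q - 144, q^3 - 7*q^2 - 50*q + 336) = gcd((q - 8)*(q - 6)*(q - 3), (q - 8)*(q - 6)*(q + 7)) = q^2 - 14*q + 48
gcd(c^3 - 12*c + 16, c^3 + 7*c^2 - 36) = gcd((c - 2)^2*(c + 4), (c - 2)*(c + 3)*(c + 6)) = c - 2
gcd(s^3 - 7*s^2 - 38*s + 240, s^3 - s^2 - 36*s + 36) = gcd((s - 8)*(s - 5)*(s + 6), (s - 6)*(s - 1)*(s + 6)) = s + 6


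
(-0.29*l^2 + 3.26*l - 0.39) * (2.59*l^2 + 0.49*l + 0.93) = -0.7511*l^4 + 8.3013*l^3 + 0.3176*l^2 + 2.8407*l - 0.3627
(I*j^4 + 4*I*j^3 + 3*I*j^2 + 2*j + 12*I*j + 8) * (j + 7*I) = I*j^5 - 7*j^4 + 4*I*j^4 - 28*j^3 + 3*I*j^3 - 19*j^2 + 12*I*j^2 - 76*j + 14*I*j + 56*I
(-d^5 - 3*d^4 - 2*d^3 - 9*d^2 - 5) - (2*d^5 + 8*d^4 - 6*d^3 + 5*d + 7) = -3*d^5 - 11*d^4 + 4*d^3 - 9*d^2 - 5*d - 12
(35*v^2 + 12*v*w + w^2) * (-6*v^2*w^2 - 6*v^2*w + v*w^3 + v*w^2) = -210*v^4*w^2 - 210*v^4*w - 37*v^3*w^3 - 37*v^3*w^2 + 6*v^2*w^4 + 6*v^2*w^3 + v*w^5 + v*w^4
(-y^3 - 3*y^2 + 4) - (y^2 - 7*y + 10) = -y^3 - 4*y^2 + 7*y - 6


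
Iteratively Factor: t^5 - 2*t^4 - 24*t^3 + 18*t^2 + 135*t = (t - 3)*(t^4 + t^3 - 21*t^2 - 45*t) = t*(t - 3)*(t^3 + t^2 - 21*t - 45) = t*(t - 3)*(t + 3)*(t^2 - 2*t - 15) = t*(t - 3)*(t + 3)^2*(t - 5)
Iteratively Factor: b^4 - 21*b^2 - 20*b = (b + 1)*(b^3 - b^2 - 20*b) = (b - 5)*(b + 1)*(b^2 + 4*b) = b*(b - 5)*(b + 1)*(b + 4)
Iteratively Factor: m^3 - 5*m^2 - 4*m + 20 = (m - 5)*(m^2 - 4) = (m - 5)*(m + 2)*(m - 2)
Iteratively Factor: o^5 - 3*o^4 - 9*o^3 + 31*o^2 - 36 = (o - 2)*(o^4 - o^3 - 11*o^2 + 9*o + 18) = (o - 2)*(o + 1)*(o^3 - 2*o^2 - 9*o + 18) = (o - 2)^2*(o + 1)*(o^2 - 9) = (o - 2)^2*(o + 1)*(o + 3)*(o - 3)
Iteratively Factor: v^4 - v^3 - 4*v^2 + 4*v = (v)*(v^3 - v^2 - 4*v + 4) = v*(v + 2)*(v^2 - 3*v + 2) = v*(v - 2)*(v + 2)*(v - 1)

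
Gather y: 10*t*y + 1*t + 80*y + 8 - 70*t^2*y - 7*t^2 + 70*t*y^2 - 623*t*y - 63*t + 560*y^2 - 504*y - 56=-7*t^2 - 62*t + y^2*(70*t + 560) + y*(-70*t^2 - 613*t - 424) - 48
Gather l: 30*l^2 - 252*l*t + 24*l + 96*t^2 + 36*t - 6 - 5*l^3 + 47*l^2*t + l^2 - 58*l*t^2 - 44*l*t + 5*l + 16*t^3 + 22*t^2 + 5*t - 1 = -5*l^3 + l^2*(47*t + 31) + l*(-58*t^2 - 296*t + 29) + 16*t^3 + 118*t^2 + 41*t - 7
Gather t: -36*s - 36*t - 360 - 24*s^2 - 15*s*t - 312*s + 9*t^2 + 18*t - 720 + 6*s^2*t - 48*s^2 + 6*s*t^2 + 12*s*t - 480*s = -72*s^2 - 828*s + t^2*(6*s + 9) + t*(6*s^2 - 3*s - 18) - 1080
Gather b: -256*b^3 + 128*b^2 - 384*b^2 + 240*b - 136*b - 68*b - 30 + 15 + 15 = -256*b^3 - 256*b^2 + 36*b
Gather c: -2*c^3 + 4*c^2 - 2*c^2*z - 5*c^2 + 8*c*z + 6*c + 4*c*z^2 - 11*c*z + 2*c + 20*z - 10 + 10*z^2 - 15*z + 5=-2*c^3 + c^2*(-2*z - 1) + c*(4*z^2 - 3*z + 8) + 10*z^2 + 5*z - 5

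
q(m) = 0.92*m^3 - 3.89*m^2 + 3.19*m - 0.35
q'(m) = 2.76*m^2 - 7.78*m + 3.19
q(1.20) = -0.53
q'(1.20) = -2.17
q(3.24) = 0.44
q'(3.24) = 6.96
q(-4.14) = -145.51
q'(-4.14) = 82.70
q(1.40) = -0.98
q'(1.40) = -2.29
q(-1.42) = -15.36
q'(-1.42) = 19.80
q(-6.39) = -419.61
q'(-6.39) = 165.60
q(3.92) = 7.80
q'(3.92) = 15.10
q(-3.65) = -108.55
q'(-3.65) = 68.36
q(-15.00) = -4028.45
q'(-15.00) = 740.89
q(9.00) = 383.95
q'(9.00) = 156.73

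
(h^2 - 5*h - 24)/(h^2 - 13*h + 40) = (h + 3)/(h - 5)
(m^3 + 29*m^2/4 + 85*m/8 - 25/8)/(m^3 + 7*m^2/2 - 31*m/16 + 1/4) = 2*(2*m^2 + 15*m + 25)/(4*m^2 + 15*m - 4)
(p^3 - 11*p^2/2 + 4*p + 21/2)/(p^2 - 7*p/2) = p - 2 - 3/p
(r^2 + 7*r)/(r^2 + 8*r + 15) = r*(r + 7)/(r^2 + 8*r + 15)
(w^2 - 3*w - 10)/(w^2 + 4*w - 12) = (w^2 - 3*w - 10)/(w^2 + 4*w - 12)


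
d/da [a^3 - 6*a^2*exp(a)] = 3*a*(-2*a*exp(a) + a - 4*exp(a))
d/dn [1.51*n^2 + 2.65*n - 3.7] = 3.02*n + 2.65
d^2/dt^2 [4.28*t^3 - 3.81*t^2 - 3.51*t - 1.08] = 25.68*t - 7.62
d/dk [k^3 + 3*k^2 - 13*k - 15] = 3*k^2 + 6*k - 13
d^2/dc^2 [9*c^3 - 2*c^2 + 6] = 54*c - 4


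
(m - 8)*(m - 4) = m^2 - 12*m + 32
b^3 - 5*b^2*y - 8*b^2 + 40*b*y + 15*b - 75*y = (b - 5)*(b - 3)*(b - 5*y)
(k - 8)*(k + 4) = k^2 - 4*k - 32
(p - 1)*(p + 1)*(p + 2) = p^3 + 2*p^2 - p - 2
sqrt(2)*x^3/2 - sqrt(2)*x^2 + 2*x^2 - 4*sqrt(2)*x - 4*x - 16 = (x - 4)*(x + 2*sqrt(2))*(sqrt(2)*x/2 + sqrt(2))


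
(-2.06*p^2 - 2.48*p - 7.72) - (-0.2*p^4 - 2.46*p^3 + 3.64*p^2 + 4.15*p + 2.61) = 0.2*p^4 + 2.46*p^3 - 5.7*p^2 - 6.63*p - 10.33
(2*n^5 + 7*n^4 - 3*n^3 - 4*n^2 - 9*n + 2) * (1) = 2*n^5 + 7*n^4 - 3*n^3 - 4*n^2 - 9*n + 2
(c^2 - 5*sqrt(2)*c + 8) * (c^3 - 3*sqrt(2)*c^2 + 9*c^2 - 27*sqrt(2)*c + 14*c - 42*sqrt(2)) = c^5 - 8*sqrt(2)*c^4 + 9*c^4 - 72*sqrt(2)*c^3 + 52*c^3 - 136*sqrt(2)*c^2 + 342*c^2 - 216*sqrt(2)*c + 532*c - 336*sqrt(2)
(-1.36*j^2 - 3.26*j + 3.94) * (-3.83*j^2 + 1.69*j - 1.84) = 5.2088*j^4 + 10.1874*j^3 - 18.0972*j^2 + 12.657*j - 7.2496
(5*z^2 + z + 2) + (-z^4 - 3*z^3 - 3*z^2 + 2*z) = -z^4 - 3*z^3 + 2*z^2 + 3*z + 2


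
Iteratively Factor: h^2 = (h)*(h)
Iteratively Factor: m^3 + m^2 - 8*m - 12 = (m - 3)*(m^2 + 4*m + 4) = (m - 3)*(m + 2)*(m + 2)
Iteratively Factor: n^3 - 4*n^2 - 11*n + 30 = (n - 5)*(n^2 + n - 6) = (n - 5)*(n - 2)*(n + 3)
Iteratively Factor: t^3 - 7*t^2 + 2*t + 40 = (t - 5)*(t^2 - 2*t - 8) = (t - 5)*(t + 2)*(t - 4)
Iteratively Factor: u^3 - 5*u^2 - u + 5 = (u + 1)*(u^2 - 6*u + 5) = (u - 1)*(u + 1)*(u - 5)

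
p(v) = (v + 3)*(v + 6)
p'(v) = 2*v + 9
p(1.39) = 32.44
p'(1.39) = 11.78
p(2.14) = 41.84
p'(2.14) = 13.28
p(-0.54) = 13.43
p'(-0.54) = 7.92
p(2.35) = 44.67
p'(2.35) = 13.70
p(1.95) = 39.35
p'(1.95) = 12.90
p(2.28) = 43.72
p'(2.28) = 13.56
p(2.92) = 52.81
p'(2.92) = 14.84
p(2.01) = 40.13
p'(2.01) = 13.02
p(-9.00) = 18.00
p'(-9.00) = -9.00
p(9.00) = 180.00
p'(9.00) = 27.00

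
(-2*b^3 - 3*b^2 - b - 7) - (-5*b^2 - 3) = -2*b^3 + 2*b^2 - b - 4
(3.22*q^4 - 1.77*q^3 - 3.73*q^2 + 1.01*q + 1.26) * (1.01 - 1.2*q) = -3.864*q^5 + 5.3762*q^4 + 2.6883*q^3 - 4.9793*q^2 - 0.4919*q + 1.2726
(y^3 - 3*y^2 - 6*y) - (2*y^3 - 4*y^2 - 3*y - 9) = -y^3 + y^2 - 3*y + 9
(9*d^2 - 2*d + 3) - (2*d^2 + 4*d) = 7*d^2 - 6*d + 3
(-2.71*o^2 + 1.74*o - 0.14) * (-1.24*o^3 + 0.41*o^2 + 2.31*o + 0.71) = 3.3604*o^5 - 3.2687*o^4 - 5.3731*o^3 + 2.0379*o^2 + 0.912*o - 0.0994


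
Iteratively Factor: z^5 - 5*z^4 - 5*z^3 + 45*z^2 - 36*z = (z)*(z^4 - 5*z^3 - 5*z^2 + 45*z - 36) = z*(z - 1)*(z^3 - 4*z^2 - 9*z + 36) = z*(z - 3)*(z - 1)*(z^2 - z - 12) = z*(z - 4)*(z - 3)*(z - 1)*(z + 3)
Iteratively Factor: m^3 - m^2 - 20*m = (m - 5)*(m^2 + 4*m) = (m - 5)*(m + 4)*(m)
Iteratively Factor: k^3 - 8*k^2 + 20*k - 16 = (k - 2)*(k^2 - 6*k + 8) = (k - 4)*(k - 2)*(k - 2)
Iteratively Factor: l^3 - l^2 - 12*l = (l)*(l^2 - l - 12) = l*(l - 4)*(l + 3)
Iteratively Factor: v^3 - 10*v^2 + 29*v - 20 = (v - 1)*(v^2 - 9*v + 20) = (v - 5)*(v - 1)*(v - 4)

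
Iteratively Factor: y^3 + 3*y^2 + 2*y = (y)*(y^2 + 3*y + 2) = y*(y + 1)*(y + 2)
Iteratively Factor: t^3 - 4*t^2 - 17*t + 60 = (t - 5)*(t^2 + t - 12) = (t - 5)*(t + 4)*(t - 3)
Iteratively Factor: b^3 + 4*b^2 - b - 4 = (b + 4)*(b^2 - 1) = (b - 1)*(b + 4)*(b + 1)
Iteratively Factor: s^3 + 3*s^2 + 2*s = (s)*(s^2 + 3*s + 2) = s*(s + 2)*(s + 1)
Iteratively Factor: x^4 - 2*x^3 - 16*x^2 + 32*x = (x + 4)*(x^3 - 6*x^2 + 8*x) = (x - 2)*(x + 4)*(x^2 - 4*x) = x*(x - 2)*(x + 4)*(x - 4)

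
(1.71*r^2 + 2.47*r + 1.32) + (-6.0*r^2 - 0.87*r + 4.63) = -4.29*r^2 + 1.6*r + 5.95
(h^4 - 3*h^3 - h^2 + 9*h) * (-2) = -2*h^4 + 6*h^3 + 2*h^2 - 18*h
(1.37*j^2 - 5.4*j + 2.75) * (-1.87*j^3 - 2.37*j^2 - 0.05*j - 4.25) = -2.5619*j^5 + 6.8511*j^4 + 7.587*j^3 - 12.07*j^2 + 22.8125*j - 11.6875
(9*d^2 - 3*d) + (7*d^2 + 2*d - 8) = 16*d^2 - d - 8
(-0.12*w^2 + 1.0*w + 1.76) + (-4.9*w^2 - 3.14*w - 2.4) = -5.02*w^2 - 2.14*w - 0.64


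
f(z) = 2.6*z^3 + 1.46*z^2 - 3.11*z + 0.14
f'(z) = 7.8*z^2 + 2.92*z - 3.11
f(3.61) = 130.26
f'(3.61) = 109.08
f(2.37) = 35.58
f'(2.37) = 47.62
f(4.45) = 244.33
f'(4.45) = 164.34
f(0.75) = -0.27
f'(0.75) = 3.47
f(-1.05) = 2.01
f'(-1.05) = 2.42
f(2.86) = 64.01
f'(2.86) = 69.04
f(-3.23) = -62.20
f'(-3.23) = 68.84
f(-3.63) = -93.70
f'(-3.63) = 89.07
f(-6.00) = -490.24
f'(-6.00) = 260.17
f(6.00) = 595.64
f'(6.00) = 295.21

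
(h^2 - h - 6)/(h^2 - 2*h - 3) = (h + 2)/(h + 1)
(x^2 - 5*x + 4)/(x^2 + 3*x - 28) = (x - 1)/(x + 7)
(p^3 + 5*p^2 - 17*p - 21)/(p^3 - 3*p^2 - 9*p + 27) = (p^2 + 8*p + 7)/(p^2 - 9)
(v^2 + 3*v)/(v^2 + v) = (v + 3)/(v + 1)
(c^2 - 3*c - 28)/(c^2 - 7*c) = (c + 4)/c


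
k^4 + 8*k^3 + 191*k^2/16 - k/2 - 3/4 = (k - 1/4)*(k + 1/4)*(k + 2)*(k + 6)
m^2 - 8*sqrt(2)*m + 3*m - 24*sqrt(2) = (m + 3)*(m - 8*sqrt(2))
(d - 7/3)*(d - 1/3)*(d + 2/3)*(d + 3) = d^4 + d^3 - 7*d^2 - 67*d/27 + 14/9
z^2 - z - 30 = (z - 6)*(z + 5)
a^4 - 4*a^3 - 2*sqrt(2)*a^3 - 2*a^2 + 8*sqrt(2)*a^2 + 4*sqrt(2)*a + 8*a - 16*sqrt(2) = (a - 4)*(a - 2*sqrt(2))*(a - sqrt(2))*(a + sqrt(2))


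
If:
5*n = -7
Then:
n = -7/5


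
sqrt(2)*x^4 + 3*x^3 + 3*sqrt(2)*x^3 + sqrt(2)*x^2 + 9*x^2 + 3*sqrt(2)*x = x*(x + 3)*(x + sqrt(2))*(sqrt(2)*x + 1)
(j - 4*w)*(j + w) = j^2 - 3*j*w - 4*w^2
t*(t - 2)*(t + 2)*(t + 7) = t^4 + 7*t^3 - 4*t^2 - 28*t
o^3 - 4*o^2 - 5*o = o*(o - 5)*(o + 1)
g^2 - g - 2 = (g - 2)*(g + 1)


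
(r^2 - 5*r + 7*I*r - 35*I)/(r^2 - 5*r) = (r + 7*I)/r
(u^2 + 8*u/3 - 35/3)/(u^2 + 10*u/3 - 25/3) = (3*u - 7)/(3*u - 5)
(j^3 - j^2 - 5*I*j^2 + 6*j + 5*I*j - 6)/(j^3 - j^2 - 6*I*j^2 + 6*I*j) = (j + I)/j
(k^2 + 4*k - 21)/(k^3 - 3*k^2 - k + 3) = (k + 7)/(k^2 - 1)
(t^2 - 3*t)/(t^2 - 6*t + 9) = t/(t - 3)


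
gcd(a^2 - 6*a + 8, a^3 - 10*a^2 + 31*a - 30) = a - 2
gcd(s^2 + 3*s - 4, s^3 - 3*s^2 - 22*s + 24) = s^2 + 3*s - 4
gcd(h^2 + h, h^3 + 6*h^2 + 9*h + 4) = h + 1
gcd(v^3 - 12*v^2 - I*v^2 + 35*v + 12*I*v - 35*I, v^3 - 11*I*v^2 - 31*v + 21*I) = v - I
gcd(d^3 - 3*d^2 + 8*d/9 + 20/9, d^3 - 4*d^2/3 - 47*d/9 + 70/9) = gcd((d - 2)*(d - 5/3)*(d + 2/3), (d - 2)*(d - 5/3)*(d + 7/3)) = d^2 - 11*d/3 + 10/3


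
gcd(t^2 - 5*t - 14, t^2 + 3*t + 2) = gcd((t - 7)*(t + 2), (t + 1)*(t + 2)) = t + 2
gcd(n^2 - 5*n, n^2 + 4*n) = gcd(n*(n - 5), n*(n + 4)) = n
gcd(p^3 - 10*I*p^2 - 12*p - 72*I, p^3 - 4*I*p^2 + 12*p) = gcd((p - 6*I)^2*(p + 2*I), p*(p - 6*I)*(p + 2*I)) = p^2 - 4*I*p + 12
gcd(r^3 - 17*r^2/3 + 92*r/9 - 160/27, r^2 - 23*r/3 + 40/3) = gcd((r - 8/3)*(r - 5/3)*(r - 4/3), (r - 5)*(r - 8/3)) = r - 8/3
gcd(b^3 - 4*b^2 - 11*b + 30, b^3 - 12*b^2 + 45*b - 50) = b^2 - 7*b + 10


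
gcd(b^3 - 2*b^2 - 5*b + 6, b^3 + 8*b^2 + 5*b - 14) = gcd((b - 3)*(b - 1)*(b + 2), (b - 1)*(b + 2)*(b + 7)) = b^2 + b - 2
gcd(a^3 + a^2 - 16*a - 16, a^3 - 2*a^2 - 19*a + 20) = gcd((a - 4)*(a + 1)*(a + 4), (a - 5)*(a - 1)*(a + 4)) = a + 4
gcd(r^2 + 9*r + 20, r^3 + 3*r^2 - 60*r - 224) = r + 4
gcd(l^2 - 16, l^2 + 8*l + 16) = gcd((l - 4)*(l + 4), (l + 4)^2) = l + 4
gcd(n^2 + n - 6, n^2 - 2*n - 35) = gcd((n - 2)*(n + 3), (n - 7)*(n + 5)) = 1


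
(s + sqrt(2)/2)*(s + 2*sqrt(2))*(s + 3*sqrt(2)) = s^3 + 11*sqrt(2)*s^2/2 + 17*s + 6*sqrt(2)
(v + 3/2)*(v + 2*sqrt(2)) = v^2 + 3*v/2 + 2*sqrt(2)*v + 3*sqrt(2)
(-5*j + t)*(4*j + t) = -20*j^2 - j*t + t^2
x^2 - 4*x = x*(x - 4)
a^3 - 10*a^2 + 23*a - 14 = (a - 7)*(a - 2)*(a - 1)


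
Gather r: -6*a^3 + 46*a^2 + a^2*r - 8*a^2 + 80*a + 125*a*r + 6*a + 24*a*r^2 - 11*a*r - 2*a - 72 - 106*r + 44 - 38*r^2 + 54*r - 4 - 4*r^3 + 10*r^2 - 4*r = -6*a^3 + 38*a^2 + 84*a - 4*r^3 + r^2*(24*a - 28) + r*(a^2 + 114*a - 56) - 32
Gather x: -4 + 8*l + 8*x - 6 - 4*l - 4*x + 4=4*l + 4*x - 6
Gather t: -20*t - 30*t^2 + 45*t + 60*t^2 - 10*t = 30*t^2 + 15*t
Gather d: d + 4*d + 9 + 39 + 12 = 5*d + 60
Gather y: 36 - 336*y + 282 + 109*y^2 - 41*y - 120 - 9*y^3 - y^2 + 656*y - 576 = -9*y^3 + 108*y^2 + 279*y - 378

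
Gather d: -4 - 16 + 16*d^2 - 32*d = 16*d^2 - 32*d - 20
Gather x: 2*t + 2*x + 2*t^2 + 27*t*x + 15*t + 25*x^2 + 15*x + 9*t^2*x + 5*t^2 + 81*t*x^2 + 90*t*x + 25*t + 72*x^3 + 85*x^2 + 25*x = 7*t^2 + 42*t + 72*x^3 + x^2*(81*t + 110) + x*(9*t^2 + 117*t + 42)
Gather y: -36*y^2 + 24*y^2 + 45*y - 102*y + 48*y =-12*y^2 - 9*y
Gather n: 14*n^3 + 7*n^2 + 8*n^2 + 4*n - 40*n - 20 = 14*n^3 + 15*n^2 - 36*n - 20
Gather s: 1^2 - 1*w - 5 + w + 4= 0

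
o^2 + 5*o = o*(o + 5)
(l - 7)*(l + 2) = l^2 - 5*l - 14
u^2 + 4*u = u*(u + 4)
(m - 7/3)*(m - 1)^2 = m^3 - 13*m^2/3 + 17*m/3 - 7/3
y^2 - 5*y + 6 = (y - 3)*(y - 2)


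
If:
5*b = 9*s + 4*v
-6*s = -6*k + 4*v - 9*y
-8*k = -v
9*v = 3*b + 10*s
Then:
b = 396*y/163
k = 63*y/326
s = 108*y/163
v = 252*y/163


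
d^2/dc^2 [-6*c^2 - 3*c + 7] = -12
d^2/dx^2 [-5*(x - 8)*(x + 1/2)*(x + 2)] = 55 - 30*x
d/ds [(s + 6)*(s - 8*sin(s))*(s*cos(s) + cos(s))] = -(s + 1)*(s + 6)*(8*cos(s) - 1)*cos(s) + (s + 1)*(s - 8*sin(s))*cos(s) - (s + 6)*(s - 8*sin(s))*(s*sin(s) - sqrt(2)*cos(s + pi/4))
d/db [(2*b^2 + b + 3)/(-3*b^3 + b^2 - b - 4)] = (-(4*b + 1)*(3*b^3 - b^2 + b + 4) + (2*b^2 + b + 3)*(9*b^2 - 2*b + 1))/(3*b^3 - b^2 + b + 4)^2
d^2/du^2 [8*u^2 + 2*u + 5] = 16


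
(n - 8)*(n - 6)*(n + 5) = n^3 - 9*n^2 - 22*n + 240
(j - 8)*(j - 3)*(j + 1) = j^3 - 10*j^2 + 13*j + 24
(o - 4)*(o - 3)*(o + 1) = o^3 - 6*o^2 + 5*o + 12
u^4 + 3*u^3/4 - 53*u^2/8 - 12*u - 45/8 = (u - 3)*(u + 1)*(u + 5/4)*(u + 3/2)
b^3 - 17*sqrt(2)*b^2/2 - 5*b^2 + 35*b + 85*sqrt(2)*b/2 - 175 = (b - 5)*(b - 5*sqrt(2))*(b - 7*sqrt(2)/2)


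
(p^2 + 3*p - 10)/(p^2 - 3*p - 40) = (p - 2)/(p - 8)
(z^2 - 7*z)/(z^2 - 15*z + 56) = z/(z - 8)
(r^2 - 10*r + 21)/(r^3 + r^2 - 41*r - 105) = (r - 3)/(r^2 + 8*r + 15)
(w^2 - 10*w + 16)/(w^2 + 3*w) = (w^2 - 10*w + 16)/(w*(w + 3))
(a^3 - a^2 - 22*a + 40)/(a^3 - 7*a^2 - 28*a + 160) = (a - 2)/(a - 8)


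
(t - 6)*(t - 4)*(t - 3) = t^3 - 13*t^2 + 54*t - 72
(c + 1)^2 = c^2 + 2*c + 1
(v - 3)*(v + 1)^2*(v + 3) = v^4 + 2*v^3 - 8*v^2 - 18*v - 9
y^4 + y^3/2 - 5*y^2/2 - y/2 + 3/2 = (y - 1)^2*(y + 1)*(y + 3/2)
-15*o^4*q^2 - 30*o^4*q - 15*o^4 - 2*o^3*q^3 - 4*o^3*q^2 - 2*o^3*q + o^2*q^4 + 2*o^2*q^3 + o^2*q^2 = (-5*o + q)*(3*o + q)*(o*q + o)^2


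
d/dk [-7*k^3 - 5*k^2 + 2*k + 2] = -21*k^2 - 10*k + 2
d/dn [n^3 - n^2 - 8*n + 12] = 3*n^2 - 2*n - 8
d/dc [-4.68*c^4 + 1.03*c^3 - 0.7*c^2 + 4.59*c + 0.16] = -18.72*c^3 + 3.09*c^2 - 1.4*c + 4.59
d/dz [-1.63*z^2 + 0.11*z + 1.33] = 0.11 - 3.26*z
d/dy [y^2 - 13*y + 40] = 2*y - 13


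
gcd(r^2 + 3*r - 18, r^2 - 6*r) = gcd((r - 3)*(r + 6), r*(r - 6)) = 1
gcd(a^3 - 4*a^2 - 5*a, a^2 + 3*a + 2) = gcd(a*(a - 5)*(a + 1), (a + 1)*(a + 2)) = a + 1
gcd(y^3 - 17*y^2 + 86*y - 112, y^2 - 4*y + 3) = 1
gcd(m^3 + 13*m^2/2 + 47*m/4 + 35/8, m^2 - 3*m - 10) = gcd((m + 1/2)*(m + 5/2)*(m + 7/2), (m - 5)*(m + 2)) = 1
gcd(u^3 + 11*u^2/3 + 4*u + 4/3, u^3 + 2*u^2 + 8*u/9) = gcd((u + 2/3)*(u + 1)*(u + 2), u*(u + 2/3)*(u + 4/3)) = u + 2/3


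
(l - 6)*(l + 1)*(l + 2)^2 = l^4 - l^3 - 22*l^2 - 44*l - 24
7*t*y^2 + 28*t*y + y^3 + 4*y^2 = y*(7*t + y)*(y + 4)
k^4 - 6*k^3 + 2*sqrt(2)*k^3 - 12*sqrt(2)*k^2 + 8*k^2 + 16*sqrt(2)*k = k*(k - 4)*(k - 2)*(k + 2*sqrt(2))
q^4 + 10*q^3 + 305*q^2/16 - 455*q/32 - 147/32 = (q - 3/4)*(q + 1/4)*(q + 7/2)*(q + 7)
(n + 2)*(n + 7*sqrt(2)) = n^2 + 2*n + 7*sqrt(2)*n + 14*sqrt(2)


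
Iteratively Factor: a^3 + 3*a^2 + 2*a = (a + 1)*(a^2 + 2*a) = (a + 1)*(a + 2)*(a)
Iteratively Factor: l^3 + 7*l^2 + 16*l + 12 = (l + 2)*(l^2 + 5*l + 6) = (l + 2)^2*(l + 3)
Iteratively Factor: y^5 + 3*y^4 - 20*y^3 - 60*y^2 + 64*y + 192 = (y + 2)*(y^4 + y^3 - 22*y^2 - 16*y + 96) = (y + 2)*(y + 3)*(y^3 - 2*y^2 - 16*y + 32) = (y + 2)*(y + 3)*(y + 4)*(y^2 - 6*y + 8) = (y - 2)*(y + 2)*(y + 3)*(y + 4)*(y - 4)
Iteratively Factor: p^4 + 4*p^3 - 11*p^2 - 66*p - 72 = (p - 4)*(p^3 + 8*p^2 + 21*p + 18) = (p - 4)*(p + 2)*(p^2 + 6*p + 9) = (p - 4)*(p + 2)*(p + 3)*(p + 3)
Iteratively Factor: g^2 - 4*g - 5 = (g + 1)*(g - 5)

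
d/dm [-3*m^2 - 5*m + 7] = -6*m - 5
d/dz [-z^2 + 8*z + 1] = 8 - 2*z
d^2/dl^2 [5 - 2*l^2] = -4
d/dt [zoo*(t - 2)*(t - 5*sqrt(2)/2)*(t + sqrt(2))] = nan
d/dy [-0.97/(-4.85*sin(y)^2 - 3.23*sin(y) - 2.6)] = -(9.409*sin(y) + 3.1331)*cos(y)/(4.85*sin(y)^2 + 3.23*sin(y) + 2.6)^2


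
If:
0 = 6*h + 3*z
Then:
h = -z/2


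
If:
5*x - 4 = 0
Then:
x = 4/5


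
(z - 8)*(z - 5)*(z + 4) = z^3 - 9*z^2 - 12*z + 160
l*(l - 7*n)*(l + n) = l^3 - 6*l^2*n - 7*l*n^2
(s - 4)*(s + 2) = s^2 - 2*s - 8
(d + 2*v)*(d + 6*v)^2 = d^3 + 14*d^2*v + 60*d*v^2 + 72*v^3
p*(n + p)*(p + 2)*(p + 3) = n*p^3 + 5*n*p^2 + 6*n*p + p^4 + 5*p^3 + 6*p^2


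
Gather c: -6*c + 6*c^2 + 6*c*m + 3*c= 6*c^2 + c*(6*m - 3)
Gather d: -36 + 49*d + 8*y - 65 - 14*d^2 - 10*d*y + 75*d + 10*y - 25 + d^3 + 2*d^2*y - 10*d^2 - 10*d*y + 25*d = d^3 + d^2*(2*y - 24) + d*(149 - 20*y) + 18*y - 126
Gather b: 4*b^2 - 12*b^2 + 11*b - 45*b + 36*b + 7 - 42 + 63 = -8*b^2 + 2*b + 28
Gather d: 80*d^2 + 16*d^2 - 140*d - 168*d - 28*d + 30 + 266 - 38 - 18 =96*d^2 - 336*d + 240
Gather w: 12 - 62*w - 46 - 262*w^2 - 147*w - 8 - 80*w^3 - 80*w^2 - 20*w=-80*w^3 - 342*w^2 - 229*w - 42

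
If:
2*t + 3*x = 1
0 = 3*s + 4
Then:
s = -4/3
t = 1/2 - 3*x/2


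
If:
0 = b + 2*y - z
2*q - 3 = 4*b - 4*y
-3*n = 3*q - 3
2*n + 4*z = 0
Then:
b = z - 1/6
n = -2*z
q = 2*z + 1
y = 1/12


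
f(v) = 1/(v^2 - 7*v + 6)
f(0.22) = 0.22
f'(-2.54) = 0.01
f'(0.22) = 0.32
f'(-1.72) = 0.02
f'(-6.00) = 0.00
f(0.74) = 0.73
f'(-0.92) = 0.05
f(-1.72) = 0.05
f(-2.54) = 0.03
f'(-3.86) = 0.01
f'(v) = (7 - 2*v)/(v^2 - 7*v + 6)^2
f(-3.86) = 0.02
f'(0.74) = 2.95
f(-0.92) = 0.08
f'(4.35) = -0.06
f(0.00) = 0.17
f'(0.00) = 0.19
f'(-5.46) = 0.00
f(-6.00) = 0.01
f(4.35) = -0.18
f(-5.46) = 0.01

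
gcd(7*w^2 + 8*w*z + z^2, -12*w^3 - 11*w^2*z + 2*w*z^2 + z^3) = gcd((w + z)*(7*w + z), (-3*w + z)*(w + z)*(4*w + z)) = w + z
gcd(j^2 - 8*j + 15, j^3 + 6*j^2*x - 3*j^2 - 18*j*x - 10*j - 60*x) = j - 5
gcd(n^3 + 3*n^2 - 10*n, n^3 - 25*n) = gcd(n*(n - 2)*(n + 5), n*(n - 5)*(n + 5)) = n^2 + 5*n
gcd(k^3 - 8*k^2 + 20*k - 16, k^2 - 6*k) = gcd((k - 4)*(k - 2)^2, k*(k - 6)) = 1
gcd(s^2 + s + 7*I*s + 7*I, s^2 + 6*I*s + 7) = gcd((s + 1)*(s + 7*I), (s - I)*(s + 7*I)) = s + 7*I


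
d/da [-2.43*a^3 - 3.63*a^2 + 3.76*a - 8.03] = -7.29*a^2 - 7.26*a + 3.76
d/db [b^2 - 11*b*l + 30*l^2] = 2*b - 11*l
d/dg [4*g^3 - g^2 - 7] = 2*g*(6*g - 1)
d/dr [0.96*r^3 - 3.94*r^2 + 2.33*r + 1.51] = 2.88*r^2 - 7.88*r + 2.33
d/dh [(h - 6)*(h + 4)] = 2*h - 2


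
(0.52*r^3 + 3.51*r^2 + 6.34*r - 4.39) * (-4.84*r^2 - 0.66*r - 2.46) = -2.5168*r^5 - 17.3316*r^4 - 34.2814*r^3 + 8.4286*r^2 - 12.699*r + 10.7994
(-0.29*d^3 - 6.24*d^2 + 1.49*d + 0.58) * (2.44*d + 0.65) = -0.7076*d^4 - 15.4141*d^3 - 0.4204*d^2 + 2.3837*d + 0.377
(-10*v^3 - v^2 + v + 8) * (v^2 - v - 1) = -10*v^5 + 9*v^4 + 12*v^3 + 8*v^2 - 9*v - 8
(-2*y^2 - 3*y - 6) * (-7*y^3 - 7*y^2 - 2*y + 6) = 14*y^5 + 35*y^4 + 67*y^3 + 36*y^2 - 6*y - 36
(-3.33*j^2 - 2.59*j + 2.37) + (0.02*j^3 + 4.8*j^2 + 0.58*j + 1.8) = 0.02*j^3 + 1.47*j^2 - 2.01*j + 4.17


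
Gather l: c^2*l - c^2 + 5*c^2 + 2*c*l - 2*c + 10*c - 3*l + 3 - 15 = 4*c^2 + 8*c + l*(c^2 + 2*c - 3) - 12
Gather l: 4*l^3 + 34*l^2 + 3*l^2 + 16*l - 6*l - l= 4*l^3 + 37*l^2 + 9*l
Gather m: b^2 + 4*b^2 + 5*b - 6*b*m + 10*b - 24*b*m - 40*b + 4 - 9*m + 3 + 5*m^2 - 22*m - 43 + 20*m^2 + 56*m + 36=5*b^2 - 25*b + 25*m^2 + m*(25 - 30*b)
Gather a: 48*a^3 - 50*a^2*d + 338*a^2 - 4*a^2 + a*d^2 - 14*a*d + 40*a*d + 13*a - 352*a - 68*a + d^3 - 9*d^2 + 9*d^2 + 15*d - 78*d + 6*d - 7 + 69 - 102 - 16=48*a^3 + a^2*(334 - 50*d) + a*(d^2 + 26*d - 407) + d^3 - 57*d - 56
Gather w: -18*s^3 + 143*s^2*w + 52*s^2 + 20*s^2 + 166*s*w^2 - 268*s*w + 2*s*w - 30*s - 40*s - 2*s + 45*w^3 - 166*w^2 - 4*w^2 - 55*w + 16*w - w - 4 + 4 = -18*s^3 + 72*s^2 - 72*s + 45*w^3 + w^2*(166*s - 170) + w*(143*s^2 - 266*s - 40)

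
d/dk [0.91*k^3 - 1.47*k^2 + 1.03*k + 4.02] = 2.73*k^2 - 2.94*k + 1.03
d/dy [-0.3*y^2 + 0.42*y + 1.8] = 0.42 - 0.6*y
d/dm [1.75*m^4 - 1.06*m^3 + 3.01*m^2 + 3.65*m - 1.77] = 7.0*m^3 - 3.18*m^2 + 6.02*m + 3.65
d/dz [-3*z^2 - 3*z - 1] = -6*z - 3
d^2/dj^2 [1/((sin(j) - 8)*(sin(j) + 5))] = (-4*sin(j)^4 + 9*sin(j)^3 - 163*sin(j)^2 + 102*sin(j) + 98)/((sin(j) - 8)^3*(sin(j) + 5)^3)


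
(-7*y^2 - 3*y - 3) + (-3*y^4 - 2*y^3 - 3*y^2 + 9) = -3*y^4 - 2*y^3 - 10*y^2 - 3*y + 6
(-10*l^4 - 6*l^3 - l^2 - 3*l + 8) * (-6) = 60*l^4 + 36*l^3 + 6*l^2 + 18*l - 48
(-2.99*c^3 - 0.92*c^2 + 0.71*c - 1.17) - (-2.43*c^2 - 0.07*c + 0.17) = -2.99*c^3 + 1.51*c^2 + 0.78*c - 1.34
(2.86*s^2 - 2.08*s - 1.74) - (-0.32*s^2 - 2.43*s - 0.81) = 3.18*s^2 + 0.35*s - 0.93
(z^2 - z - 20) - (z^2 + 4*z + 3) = -5*z - 23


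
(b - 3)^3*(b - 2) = b^4 - 11*b^3 + 45*b^2 - 81*b + 54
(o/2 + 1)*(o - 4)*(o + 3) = o^3/2 + o^2/2 - 7*o - 12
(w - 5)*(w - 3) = w^2 - 8*w + 15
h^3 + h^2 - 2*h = h*(h - 1)*(h + 2)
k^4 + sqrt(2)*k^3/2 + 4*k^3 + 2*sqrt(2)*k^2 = k^2*(k + 4)*(k + sqrt(2)/2)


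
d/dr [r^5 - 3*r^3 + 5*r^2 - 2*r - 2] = 5*r^4 - 9*r^2 + 10*r - 2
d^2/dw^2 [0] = 0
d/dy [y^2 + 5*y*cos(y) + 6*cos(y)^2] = -5*y*sin(y) + 2*y - 6*sin(2*y) + 5*cos(y)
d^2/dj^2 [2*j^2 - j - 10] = 4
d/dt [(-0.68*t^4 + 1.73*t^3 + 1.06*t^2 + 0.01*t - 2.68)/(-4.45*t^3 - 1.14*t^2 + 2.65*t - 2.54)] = (3.026*t^6 + 1.5504*t^5 - 2.6612*t^4 + 16.1668*t^3 - 46.1402*t^2 - 11.4952*t + 7.0766)/(19.8025*t^6 + 10.146*t^5 - 22.2854*t^4 + 16.564*t^3 + 12.8137*t^2 - 13.462*t + 6.4516)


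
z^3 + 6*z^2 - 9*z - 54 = (z - 3)*(z + 3)*(z + 6)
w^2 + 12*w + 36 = (w + 6)^2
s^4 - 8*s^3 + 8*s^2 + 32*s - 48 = (s - 6)*(s - 2)^2*(s + 2)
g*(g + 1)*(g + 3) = g^3 + 4*g^2 + 3*g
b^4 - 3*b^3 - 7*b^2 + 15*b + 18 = (b - 3)^2*(b + 1)*(b + 2)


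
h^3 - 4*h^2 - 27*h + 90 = (h - 6)*(h - 3)*(h + 5)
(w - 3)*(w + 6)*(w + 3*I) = w^3 + 3*w^2 + 3*I*w^2 - 18*w + 9*I*w - 54*I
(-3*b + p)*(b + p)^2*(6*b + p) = -18*b^4 - 33*b^3*p - 11*b^2*p^2 + 5*b*p^3 + p^4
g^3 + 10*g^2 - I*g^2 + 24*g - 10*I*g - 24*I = (g + 4)*(g + 6)*(g - I)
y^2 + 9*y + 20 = (y + 4)*(y + 5)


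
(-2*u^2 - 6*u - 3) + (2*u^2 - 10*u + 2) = -16*u - 1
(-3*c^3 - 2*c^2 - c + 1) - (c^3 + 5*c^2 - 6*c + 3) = -4*c^3 - 7*c^2 + 5*c - 2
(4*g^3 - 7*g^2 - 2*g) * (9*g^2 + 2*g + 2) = 36*g^5 - 55*g^4 - 24*g^3 - 18*g^2 - 4*g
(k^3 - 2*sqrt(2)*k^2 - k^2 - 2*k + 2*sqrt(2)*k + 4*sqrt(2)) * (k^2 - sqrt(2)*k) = k^5 - 3*sqrt(2)*k^4 - k^4 + 2*k^3 + 3*sqrt(2)*k^3 - 4*k^2 + 6*sqrt(2)*k^2 - 8*k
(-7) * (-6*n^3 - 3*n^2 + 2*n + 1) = 42*n^3 + 21*n^2 - 14*n - 7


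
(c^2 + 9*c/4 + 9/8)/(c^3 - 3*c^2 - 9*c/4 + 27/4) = (4*c + 3)/(2*(2*c^2 - 9*c + 9))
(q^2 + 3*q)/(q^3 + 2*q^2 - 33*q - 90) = q/(q^2 - q - 30)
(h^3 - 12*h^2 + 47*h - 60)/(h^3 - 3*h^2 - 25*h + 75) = (h - 4)/(h + 5)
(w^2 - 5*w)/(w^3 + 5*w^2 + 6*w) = (w - 5)/(w^2 + 5*w + 6)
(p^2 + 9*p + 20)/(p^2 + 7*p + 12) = (p + 5)/(p + 3)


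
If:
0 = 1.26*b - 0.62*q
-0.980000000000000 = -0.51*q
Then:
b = 0.95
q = 1.92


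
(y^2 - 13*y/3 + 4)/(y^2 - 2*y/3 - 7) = (3*y - 4)/(3*y + 7)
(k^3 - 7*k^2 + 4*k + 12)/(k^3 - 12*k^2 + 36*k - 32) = (k^2 - 5*k - 6)/(k^2 - 10*k + 16)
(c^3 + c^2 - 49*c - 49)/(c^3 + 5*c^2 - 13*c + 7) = (c^2 - 6*c - 7)/(c^2 - 2*c + 1)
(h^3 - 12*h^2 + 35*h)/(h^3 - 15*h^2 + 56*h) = (h - 5)/(h - 8)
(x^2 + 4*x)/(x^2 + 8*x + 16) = x/(x + 4)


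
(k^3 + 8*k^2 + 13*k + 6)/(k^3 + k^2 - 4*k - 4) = (k^2 + 7*k + 6)/(k^2 - 4)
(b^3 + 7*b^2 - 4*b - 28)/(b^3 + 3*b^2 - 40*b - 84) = (b - 2)/(b - 6)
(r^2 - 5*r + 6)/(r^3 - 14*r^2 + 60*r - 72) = (r - 3)/(r^2 - 12*r + 36)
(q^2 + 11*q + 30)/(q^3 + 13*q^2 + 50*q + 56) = (q^2 + 11*q + 30)/(q^3 + 13*q^2 + 50*q + 56)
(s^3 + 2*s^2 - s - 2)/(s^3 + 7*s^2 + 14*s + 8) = (s - 1)/(s + 4)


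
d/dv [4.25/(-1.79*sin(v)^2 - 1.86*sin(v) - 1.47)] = (15.215*sin(v) + 7.905)*cos(v)/(1.79*sin(v)^2 + 1.86*sin(v) + 1.47)^2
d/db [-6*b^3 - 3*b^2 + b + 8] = -18*b^2 - 6*b + 1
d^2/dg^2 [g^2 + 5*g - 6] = 2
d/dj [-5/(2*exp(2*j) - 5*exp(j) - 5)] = (20*exp(j) - 25)*exp(j)/(-2*exp(2*j) + 5*exp(j) + 5)^2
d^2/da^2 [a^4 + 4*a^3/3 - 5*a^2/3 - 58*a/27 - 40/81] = 12*a^2 + 8*a - 10/3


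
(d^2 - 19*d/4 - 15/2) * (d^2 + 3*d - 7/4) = d^4 - 7*d^3/4 - 47*d^2/2 - 227*d/16 + 105/8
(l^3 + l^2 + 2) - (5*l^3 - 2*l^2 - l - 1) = -4*l^3 + 3*l^2 + l + 3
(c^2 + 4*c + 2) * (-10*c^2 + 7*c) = -10*c^4 - 33*c^3 + 8*c^2 + 14*c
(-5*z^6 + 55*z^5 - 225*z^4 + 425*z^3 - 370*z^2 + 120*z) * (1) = -5*z^6 + 55*z^5 - 225*z^4 + 425*z^3 - 370*z^2 + 120*z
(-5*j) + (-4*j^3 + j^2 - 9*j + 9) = -4*j^3 + j^2 - 14*j + 9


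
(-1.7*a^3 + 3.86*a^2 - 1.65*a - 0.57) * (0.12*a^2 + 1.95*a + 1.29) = -0.204*a^5 - 2.8518*a^4 + 5.136*a^3 + 1.6935*a^2 - 3.24*a - 0.7353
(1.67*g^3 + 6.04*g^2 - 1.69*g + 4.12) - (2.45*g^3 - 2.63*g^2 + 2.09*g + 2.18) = -0.78*g^3 + 8.67*g^2 - 3.78*g + 1.94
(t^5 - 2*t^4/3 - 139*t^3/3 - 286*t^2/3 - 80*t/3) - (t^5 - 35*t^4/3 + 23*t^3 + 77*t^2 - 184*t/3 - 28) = 11*t^4 - 208*t^3/3 - 517*t^2/3 + 104*t/3 + 28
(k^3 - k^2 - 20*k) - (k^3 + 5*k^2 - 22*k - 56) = -6*k^2 + 2*k + 56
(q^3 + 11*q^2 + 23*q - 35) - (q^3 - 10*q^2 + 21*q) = 21*q^2 + 2*q - 35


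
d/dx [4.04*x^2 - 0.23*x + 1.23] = 8.08*x - 0.23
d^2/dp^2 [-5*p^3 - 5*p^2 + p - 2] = -30*p - 10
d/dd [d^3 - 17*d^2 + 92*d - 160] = 3*d^2 - 34*d + 92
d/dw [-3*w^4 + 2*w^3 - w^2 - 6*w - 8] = -12*w^3 + 6*w^2 - 2*w - 6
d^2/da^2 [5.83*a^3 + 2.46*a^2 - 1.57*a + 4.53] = 34.98*a + 4.92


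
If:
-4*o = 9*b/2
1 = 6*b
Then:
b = 1/6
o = -3/16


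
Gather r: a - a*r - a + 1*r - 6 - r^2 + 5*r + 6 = -r^2 + r*(6 - a)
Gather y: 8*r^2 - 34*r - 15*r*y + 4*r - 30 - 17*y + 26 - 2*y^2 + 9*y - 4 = 8*r^2 - 30*r - 2*y^2 + y*(-15*r - 8) - 8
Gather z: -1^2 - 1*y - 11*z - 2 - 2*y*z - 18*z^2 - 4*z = -y - 18*z^2 + z*(-2*y - 15) - 3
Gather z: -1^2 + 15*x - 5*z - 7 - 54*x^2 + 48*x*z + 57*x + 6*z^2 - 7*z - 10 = -54*x^2 + 72*x + 6*z^2 + z*(48*x - 12) - 18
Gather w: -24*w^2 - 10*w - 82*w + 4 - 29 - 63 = -24*w^2 - 92*w - 88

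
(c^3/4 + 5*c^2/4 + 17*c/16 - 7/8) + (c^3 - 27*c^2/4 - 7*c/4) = 5*c^3/4 - 11*c^2/2 - 11*c/16 - 7/8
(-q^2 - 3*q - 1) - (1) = -q^2 - 3*q - 2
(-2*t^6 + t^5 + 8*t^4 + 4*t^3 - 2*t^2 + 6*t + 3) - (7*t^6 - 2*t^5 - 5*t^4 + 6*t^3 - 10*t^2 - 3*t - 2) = -9*t^6 + 3*t^5 + 13*t^4 - 2*t^3 + 8*t^2 + 9*t + 5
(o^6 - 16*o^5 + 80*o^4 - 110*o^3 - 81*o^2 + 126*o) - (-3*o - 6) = o^6 - 16*o^5 + 80*o^4 - 110*o^3 - 81*o^2 + 129*o + 6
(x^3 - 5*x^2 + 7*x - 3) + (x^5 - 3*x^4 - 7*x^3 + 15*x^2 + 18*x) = x^5 - 3*x^4 - 6*x^3 + 10*x^2 + 25*x - 3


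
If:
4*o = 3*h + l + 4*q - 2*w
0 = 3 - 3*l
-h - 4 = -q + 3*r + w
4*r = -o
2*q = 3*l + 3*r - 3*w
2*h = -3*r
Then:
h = 9/7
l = 1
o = 24/7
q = 12/7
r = -6/7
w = -1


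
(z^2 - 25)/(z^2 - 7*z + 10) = (z + 5)/(z - 2)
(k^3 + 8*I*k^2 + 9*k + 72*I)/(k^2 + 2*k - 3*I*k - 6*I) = (k^2 + 11*I*k - 24)/(k + 2)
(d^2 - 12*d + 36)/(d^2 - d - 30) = (d - 6)/(d + 5)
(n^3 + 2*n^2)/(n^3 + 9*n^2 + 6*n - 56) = n^2*(n + 2)/(n^3 + 9*n^2 + 6*n - 56)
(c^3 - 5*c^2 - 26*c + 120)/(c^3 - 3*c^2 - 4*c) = (c^2 - c - 30)/(c*(c + 1))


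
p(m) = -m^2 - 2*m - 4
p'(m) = -2*m - 2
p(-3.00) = -7.00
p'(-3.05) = 4.10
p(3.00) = -19.00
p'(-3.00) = 4.00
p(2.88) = -18.05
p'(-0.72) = -0.56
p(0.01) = -4.02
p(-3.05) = -7.20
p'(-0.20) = -1.60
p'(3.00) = -8.00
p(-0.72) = -3.08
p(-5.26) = -21.15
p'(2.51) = -7.02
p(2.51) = -15.32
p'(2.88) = -7.76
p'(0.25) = -2.50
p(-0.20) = -3.64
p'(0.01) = -2.02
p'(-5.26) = 8.52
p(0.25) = -4.56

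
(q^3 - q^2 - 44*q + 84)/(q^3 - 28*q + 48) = (q^2 + q - 42)/(q^2 + 2*q - 24)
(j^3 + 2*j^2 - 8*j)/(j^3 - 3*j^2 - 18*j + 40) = j/(j - 5)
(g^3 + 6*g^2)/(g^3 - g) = g*(g + 6)/(g^2 - 1)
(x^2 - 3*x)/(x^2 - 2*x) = (x - 3)/(x - 2)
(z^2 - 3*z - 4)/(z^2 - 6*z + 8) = (z + 1)/(z - 2)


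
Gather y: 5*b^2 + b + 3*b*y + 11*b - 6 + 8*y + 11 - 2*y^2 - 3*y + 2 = 5*b^2 + 12*b - 2*y^2 + y*(3*b + 5) + 7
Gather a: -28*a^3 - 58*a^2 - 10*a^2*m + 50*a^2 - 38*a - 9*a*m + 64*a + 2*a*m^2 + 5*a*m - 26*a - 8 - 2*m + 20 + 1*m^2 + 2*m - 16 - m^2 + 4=-28*a^3 + a^2*(-10*m - 8) + a*(2*m^2 - 4*m)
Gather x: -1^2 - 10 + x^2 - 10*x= x^2 - 10*x - 11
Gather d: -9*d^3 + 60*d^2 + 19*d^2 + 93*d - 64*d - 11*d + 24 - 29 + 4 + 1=-9*d^3 + 79*d^2 + 18*d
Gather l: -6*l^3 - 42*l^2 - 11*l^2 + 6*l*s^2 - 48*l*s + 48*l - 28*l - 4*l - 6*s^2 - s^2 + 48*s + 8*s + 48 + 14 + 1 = -6*l^3 - 53*l^2 + l*(6*s^2 - 48*s + 16) - 7*s^2 + 56*s + 63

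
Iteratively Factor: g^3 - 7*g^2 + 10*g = (g)*(g^2 - 7*g + 10) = g*(g - 5)*(g - 2)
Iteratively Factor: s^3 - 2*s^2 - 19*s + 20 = (s - 1)*(s^2 - s - 20) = (s - 5)*(s - 1)*(s + 4)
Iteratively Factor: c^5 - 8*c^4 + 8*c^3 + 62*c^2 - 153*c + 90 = (c - 3)*(c^4 - 5*c^3 - 7*c^2 + 41*c - 30) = (c - 3)*(c - 1)*(c^3 - 4*c^2 - 11*c + 30) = (c - 3)*(c - 1)*(c + 3)*(c^2 - 7*c + 10) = (c - 5)*(c - 3)*(c - 1)*(c + 3)*(c - 2)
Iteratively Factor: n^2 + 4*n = (n + 4)*(n)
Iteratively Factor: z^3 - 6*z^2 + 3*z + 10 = (z - 2)*(z^2 - 4*z - 5) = (z - 5)*(z - 2)*(z + 1)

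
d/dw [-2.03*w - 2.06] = -2.03000000000000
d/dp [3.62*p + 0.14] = 3.62000000000000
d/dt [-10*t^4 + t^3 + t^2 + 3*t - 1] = -40*t^3 + 3*t^2 + 2*t + 3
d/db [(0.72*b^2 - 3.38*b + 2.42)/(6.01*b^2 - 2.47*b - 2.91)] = (18.5354*b^2 - 33.2788*b + 15.8132)/(36.1201*b^4 - 29.6894*b^3 - 28.8773*b^2 + 14.3754*b + 8.4681)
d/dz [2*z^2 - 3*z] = 4*z - 3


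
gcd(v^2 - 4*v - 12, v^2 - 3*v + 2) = 1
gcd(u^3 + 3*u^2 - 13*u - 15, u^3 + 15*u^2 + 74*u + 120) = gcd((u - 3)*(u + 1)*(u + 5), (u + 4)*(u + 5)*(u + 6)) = u + 5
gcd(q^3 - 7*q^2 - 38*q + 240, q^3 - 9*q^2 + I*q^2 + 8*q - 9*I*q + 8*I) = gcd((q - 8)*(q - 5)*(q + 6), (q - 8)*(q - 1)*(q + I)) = q - 8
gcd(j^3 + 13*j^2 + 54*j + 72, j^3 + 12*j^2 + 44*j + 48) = j^2 + 10*j + 24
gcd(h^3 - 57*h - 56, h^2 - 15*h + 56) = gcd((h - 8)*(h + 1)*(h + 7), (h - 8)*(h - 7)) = h - 8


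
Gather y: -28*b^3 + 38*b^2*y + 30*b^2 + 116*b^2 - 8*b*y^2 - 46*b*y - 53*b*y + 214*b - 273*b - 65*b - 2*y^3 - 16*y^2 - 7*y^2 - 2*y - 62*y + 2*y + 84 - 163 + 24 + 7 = -28*b^3 + 146*b^2 - 124*b - 2*y^3 + y^2*(-8*b - 23) + y*(38*b^2 - 99*b - 62) - 48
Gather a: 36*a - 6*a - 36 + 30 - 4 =30*a - 10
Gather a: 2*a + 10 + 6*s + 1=2*a + 6*s + 11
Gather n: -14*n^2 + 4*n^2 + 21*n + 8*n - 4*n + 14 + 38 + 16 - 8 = -10*n^2 + 25*n + 60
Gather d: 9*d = 9*d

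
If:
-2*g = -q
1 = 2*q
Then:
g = 1/4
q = 1/2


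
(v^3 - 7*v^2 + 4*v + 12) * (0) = 0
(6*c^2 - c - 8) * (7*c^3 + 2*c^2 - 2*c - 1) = 42*c^5 + 5*c^4 - 70*c^3 - 20*c^2 + 17*c + 8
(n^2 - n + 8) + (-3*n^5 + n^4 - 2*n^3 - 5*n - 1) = -3*n^5 + n^4 - 2*n^3 + n^2 - 6*n + 7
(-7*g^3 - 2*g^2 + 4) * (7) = -49*g^3 - 14*g^2 + 28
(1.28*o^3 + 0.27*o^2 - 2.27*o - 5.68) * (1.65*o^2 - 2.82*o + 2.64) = 2.112*o^5 - 3.1641*o^4 - 1.1277*o^3 - 2.2578*o^2 + 10.0248*o - 14.9952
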